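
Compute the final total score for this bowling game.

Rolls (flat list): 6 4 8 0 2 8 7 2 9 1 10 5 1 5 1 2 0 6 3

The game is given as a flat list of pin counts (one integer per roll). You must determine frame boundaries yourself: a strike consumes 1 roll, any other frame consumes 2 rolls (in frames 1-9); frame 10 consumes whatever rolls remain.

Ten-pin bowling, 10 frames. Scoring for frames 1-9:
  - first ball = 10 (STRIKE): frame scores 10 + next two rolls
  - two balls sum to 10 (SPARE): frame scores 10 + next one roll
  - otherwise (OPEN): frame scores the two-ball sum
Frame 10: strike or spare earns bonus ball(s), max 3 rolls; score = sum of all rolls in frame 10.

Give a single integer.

Frame 1: SPARE (6+4=10). 10 + next roll (8) = 18. Cumulative: 18
Frame 2: OPEN (8+0=8). Cumulative: 26
Frame 3: SPARE (2+8=10). 10 + next roll (7) = 17. Cumulative: 43
Frame 4: OPEN (7+2=9). Cumulative: 52
Frame 5: SPARE (9+1=10). 10 + next roll (10) = 20. Cumulative: 72
Frame 6: STRIKE. 10 + next two rolls (5+1) = 16. Cumulative: 88
Frame 7: OPEN (5+1=6). Cumulative: 94
Frame 8: OPEN (5+1=6). Cumulative: 100
Frame 9: OPEN (2+0=2). Cumulative: 102
Frame 10: OPEN. Sum of all frame-10 rolls (6+3) = 9. Cumulative: 111

Answer: 111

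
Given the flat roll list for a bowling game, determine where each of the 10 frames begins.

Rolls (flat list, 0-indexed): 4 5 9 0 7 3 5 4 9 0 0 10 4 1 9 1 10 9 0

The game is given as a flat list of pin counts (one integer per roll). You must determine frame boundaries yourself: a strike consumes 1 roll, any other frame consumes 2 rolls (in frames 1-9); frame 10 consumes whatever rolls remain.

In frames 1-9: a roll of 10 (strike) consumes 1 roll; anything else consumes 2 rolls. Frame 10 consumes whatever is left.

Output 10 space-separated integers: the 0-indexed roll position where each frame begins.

Answer: 0 2 4 6 8 10 12 14 16 17

Derivation:
Frame 1 starts at roll index 0: rolls=4,5 (sum=9), consumes 2 rolls
Frame 2 starts at roll index 2: rolls=9,0 (sum=9), consumes 2 rolls
Frame 3 starts at roll index 4: rolls=7,3 (sum=10), consumes 2 rolls
Frame 4 starts at roll index 6: rolls=5,4 (sum=9), consumes 2 rolls
Frame 5 starts at roll index 8: rolls=9,0 (sum=9), consumes 2 rolls
Frame 6 starts at roll index 10: rolls=0,10 (sum=10), consumes 2 rolls
Frame 7 starts at roll index 12: rolls=4,1 (sum=5), consumes 2 rolls
Frame 8 starts at roll index 14: rolls=9,1 (sum=10), consumes 2 rolls
Frame 9 starts at roll index 16: roll=10 (strike), consumes 1 roll
Frame 10 starts at roll index 17: 2 remaining rolls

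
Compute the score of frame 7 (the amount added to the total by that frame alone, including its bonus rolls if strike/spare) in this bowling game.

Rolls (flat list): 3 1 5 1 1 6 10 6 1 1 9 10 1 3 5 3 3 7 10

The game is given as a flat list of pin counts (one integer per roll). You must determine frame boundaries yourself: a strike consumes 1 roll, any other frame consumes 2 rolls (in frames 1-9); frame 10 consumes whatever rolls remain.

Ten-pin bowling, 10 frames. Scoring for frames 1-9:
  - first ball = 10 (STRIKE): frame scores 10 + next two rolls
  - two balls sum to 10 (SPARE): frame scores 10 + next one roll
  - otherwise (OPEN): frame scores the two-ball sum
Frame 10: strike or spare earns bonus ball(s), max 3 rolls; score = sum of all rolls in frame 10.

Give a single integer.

Frame 1: OPEN (3+1=4). Cumulative: 4
Frame 2: OPEN (5+1=6). Cumulative: 10
Frame 3: OPEN (1+6=7). Cumulative: 17
Frame 4: STRIKE. 10 + next two rolls (6+1) = 17. Cumulative: 34
Frame 5: OPEN (6+1=7). Cumulative: 41
Frame 6: SPARE (1+9=10). 10 + next roll (10) = 20. Cumulative: 61
Frame 7: STRIKE. 10 + next two rolls (1+3) = 14. Cumulative: 75
Frame 8: OPEN (1+3=4). Cumulative: 79
Frame 9: OPEN (5+3=8). Cumulative: 87

Answer: 14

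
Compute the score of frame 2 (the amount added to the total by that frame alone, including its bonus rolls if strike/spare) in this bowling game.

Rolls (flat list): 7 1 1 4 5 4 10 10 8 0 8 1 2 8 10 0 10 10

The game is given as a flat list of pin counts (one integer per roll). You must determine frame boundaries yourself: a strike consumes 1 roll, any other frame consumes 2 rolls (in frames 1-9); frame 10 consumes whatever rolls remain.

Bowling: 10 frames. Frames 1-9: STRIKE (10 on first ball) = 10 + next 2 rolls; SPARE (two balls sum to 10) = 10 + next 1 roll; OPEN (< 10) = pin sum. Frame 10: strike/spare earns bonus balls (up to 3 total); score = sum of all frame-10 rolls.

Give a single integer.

Frame 1: OPEN (7+1=8). Cumulative: 8
Frame 2: OPEN (1+4=5). Cumulative: 13
Frame 3: OPEN (5+4=9). Cumulative: 22
Frame 4: STRIKE. 10 + next two rolls (10+8) = 28. Cumulative: 50

Answer: 5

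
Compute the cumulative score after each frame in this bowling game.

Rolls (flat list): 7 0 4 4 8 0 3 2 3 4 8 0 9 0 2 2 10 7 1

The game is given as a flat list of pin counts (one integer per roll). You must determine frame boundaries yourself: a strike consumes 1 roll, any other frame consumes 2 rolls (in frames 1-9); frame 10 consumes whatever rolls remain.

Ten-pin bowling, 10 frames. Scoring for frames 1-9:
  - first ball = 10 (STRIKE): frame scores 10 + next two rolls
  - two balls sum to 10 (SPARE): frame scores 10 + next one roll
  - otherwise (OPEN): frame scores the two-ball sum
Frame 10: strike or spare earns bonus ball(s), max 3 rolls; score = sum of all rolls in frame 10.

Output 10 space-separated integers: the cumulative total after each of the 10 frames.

Answer: 7 15 23 28 35 43 52 56 74 82

Derivation:
Frame 1: OPEN (7+0=7). Cumulative: 7
Frame 2: OPEN (4+4=8). Cumulative: 15
Frame 3: OPEN (8+0=8). Cumulative: 23
Frame 4: OPEN (3+2=5). Cumulative: 28
Frame 5: OPEN (3+4=7). Cumulative: 35
Frame 6: OPEN (8+0=8). Cumulative: 43
Frame 7: OPEN (9+0=9). Cumulative: 52
Frame 8: OPEN (2+2=4). Cumulative: 56
Frame 9: STRIKE. 10 + next two rolls (7+1) = 18. Cumulative: 74
Frame 10: OPEN. Sum of all frame-10 rolls (7+1) = 8. Cumulative: 82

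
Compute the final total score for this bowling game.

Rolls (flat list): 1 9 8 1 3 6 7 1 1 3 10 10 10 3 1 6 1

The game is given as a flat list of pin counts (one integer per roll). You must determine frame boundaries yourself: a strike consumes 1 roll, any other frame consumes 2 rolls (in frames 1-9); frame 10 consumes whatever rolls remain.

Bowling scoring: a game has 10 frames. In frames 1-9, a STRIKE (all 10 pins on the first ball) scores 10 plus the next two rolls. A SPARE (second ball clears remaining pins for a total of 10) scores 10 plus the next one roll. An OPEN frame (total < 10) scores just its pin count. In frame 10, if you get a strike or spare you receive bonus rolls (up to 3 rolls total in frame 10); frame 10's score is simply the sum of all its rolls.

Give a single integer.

Answer: 126

Derivation:
Frame 1: SPARE (1+9=10). 10 + next roll (8) = 18. Cumulative: 18
Frame 2: OPEN (8+1=9). Cumulative: 27
Frame 3: OPEN (3+6=9). Cumulative: 36
Frame 4: OPEN (7+1=8). Cumulative: 44
Frame 5: OPEN (1+3=4). Cumulative: 48
Frame 6: STRIKE. 10 + next two rolls (10+10) = 30. Cumulative: 78
Frame 7: STRIKE. 10 + next two rolls (10+3) = 23. Cumulative: 101
Frame 8: STRIKE. 10 + next two rolls (3+1) = 14. Cumulative: 115
Frame 9: OPEN (3+1=4). Cumulative: 119
Frame 10: OPEN. Sum of all frame-10 rolls (6+1) = 7. Cumulative: 126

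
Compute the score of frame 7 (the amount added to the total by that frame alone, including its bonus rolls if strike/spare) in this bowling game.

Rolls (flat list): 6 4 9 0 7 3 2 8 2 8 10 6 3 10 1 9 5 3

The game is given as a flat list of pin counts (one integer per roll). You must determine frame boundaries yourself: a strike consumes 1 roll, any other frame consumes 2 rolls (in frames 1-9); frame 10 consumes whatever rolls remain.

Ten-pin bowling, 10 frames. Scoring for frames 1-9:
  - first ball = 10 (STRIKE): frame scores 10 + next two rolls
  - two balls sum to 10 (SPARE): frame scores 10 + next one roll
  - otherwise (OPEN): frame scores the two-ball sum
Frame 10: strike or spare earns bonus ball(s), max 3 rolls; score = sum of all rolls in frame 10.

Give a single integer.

Frame 1: SPARE (6+4=10). 10 + next roll (9) = 19. Cumulative: 19
Frame 2: OPEN (9+0=9). Cumulative: 28
Frame 3: SPARE (7+3=10). 10 + next roll (2) = 12. Cumulative: 40
Frame 4: SPARE (2+8=10). 10 + next roll (2) = 12. Cumulative: 52
Frame 5: SPARE (2+8=10). 10 + next roll (10) = 20. Cumulative: 72
Frame 6: STRIKE. 10 + next two rolls (6+3) = 19. Cumulative: 91
Frame 7: OPEN (6+3=9). Cumulative: 100
Frame 8: STRIKE. 10 + next two rolls (1+9) = 20. Cumulative: 120
Frame 9: SPARE (1+9=10). 10 + next roll (5) = 15. Cumulative: 135

Answer: 9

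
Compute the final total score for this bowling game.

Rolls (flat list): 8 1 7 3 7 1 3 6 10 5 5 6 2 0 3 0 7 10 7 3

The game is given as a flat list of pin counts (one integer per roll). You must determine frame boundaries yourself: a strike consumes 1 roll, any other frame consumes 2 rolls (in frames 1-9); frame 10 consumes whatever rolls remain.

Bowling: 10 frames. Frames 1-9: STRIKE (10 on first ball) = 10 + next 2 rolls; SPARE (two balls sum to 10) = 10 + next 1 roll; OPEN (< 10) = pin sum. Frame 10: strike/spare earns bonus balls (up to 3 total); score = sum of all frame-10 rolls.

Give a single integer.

Answer: 117

Derivation:
Frame 1: OPEN (8+1=9). Cumulative: 9
Frame 2: SPARE (7+3=10). 10 + next roll (7) = 17. Cumulative: 26
Frame 3: OPEN (7+1=8). Cumulative: 34
Frame 4: OPEN (3+6=9). Cumulative: 43
Frame 5: STRIKE. 10 + next two rolls (5+5) = 20. Cumulative: 63
Frame 6: SPARE (5+5=10). 10 + next roll (6) = 16. Cumulative: 79
Frame 7: OPEN (6+2=8). Cumulative: 87
Frame 8: OPEN (0+3=3). Cumulative: 90
Frame 9: OPEN (0+7=7). Cumulative: 97
Frame 10: STRIKE. Sum of all frame-10 rolls (10+7+3) = 20. Cumulative: 117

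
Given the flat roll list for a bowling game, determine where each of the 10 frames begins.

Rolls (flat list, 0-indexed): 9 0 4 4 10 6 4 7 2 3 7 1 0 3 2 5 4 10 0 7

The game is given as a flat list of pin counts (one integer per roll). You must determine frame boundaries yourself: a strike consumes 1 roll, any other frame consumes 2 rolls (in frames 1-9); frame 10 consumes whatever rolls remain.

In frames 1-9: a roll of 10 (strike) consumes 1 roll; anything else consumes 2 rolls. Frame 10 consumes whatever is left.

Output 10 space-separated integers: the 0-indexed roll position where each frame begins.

Frame 1 starts at roll index 0: rolls=9,0 (sum=9), consumes 2 rolls
Frame 2 starts at roll index 2: rolls=4,4 (sum=8), consumes 2 rolls
Frame 3 starts at roll index 4: roll=10 (strike), consumes 1 roll
Frame 4 starts at roll index 5: rolls=6,4 (sum=10), consumes 2 rolls
Frame 5 starts at roll index 7: rolls=7,2 (sum=9), consumes 2 rolls
Frame 6 starts at roll index 9: rolls=3,7 (sum=10), consumes 2 rolls
Frame 7 starts at roll index 11: rolls=1,0 (sum=1), consumes 2 rolls
Frame 8 starts at roll index 13: rolls=3,2 (sum=5), consumes 2 rolls
Frame 9 starts at roll index 15: rolls=5,4 (sum=9), consumes 2 rolls
Frame 10 starts at roll index 17: 3 remaining rolls

Answer: 0 2 4 5 7 9 11 13 15 17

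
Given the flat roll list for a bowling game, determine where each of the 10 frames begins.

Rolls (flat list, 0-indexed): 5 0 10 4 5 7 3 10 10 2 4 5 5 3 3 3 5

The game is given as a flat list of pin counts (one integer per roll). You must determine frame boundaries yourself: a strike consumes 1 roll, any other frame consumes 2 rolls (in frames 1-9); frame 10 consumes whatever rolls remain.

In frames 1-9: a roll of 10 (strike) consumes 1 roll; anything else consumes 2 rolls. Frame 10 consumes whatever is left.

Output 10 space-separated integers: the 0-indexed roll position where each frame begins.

Answer: 0 2 3 5 7 8 9 11 13 15

Derivation:
Frame 1 starts at roll index 0: rolls=5,0 (sum=5), consumes 2 rolls
Frame 2 starts at roll index 2: roll=10 (strike), consumes 1 roll
Frame 3 starts at roll index 3: rolls=4,5 (sum=9), consumes 2 rolls
Frame 4 starts at roll index 5: rolls=7,3 (sum=10), consumes 2 rolls
Frame 5 starts at roll index 7: roll=10 (strike), consumes 1 roll
Frame 6 starts at roll index 8: roll=10 (strike), consumes 1 roll
Frame 7 starts at roll index 9: rolls=2,4 (sum=6), consumes 2 rolls
Frame 8 starts at roll index 11: rolls=5,5 (sum=10), consumes 2 rolls
Frame 9 starts at roll index 13: rolls=3,3 (sum=6), consumes 2 rolls
Frame 10 starts at roll index 15: 2 remaining rolls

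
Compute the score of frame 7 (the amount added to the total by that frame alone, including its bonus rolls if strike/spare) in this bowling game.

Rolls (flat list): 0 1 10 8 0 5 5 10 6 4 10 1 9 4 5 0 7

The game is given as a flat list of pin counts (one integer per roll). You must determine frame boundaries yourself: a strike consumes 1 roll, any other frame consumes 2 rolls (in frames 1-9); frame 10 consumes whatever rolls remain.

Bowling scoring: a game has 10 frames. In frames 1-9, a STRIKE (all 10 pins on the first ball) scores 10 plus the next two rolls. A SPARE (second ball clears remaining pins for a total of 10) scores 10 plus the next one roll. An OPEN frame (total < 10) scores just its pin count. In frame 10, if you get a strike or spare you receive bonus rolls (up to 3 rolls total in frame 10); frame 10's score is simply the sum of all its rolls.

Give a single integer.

Frame 1: OPEN (0+1=1). Cumulative: 1
Frame 2: STRIKE. 10 + next two rolls (8+0) = 18. Cumulative: 19
Frame 3: OPEN (8+0=8). Cumulative: 27
Frame 4: SPARE (5+5=10). 10 + next roll (10) = 20. Cumulative: 47
Frame 5: STRIKE. 10 + next two rolls (6+4) = 20. Cumulative: 67
Frame 6: SPARE (6+4=10). 10 + next roll (10) = 20. Cumulative: 87
Frame 7: STRIKE. 10 + next two rolls (1+9) = 20. Cumulative: 107
Frame 8: SPARE (1+9=10). 10 + next roll (4) = 14. Cumulative: 121
Frame 9: OPEN (4+5=9). Cumulative: 130

Answer: 20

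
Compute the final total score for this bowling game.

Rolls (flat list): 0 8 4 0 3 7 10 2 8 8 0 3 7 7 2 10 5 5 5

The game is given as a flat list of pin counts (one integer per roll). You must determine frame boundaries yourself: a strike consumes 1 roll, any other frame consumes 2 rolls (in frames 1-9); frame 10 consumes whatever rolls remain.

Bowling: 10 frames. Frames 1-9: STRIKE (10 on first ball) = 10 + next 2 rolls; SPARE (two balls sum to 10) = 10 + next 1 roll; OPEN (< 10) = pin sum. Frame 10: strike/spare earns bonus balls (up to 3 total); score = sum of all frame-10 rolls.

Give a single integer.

Answer: 139

Derivation:
Frame 1: OPEN (0+8=8). Cumulative: 8
Frame 2: OPEN (4+0=4). Cumulative: 12
Frame 3: SPARE (3+7=10). 10 + next roll (10) = 20. Cumulative: 32
Frame 4: STRIKE. 10 + next two rolls (2+8) = 20. Cumulative: 52
Frame 5: SPARE (2+8=10). 10 + next roll (8) = 18. Cumulative: 70
Frame 6: OPEN (8+0=8). Cumulative: 78
Frame 7: SPARE (3+7=10). 10 + next roll (7) = 17. Cumulative: 95
Frame 8: OPEN (7+2=9). Cumulative: 104
Frame 9: STRIKE. 10 + next two rolls (5+5) = 20. Cumulative: 124
Frame 10: SPARE. Sum of all frame-10 rolls (5+5+5) = 15. Cumulative: 139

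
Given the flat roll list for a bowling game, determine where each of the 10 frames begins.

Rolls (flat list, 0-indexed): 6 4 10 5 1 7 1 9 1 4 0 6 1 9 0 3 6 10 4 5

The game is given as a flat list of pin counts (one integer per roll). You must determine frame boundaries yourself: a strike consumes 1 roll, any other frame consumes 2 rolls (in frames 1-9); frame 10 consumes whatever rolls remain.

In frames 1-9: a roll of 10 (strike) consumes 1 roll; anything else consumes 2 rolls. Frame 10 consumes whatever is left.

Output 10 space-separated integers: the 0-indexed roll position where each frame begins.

Answer: 0 2 3 5 7 9 11 13 15 17

Derivation:
Frame 1 starts at roll index 0: rolls=6,4 (sum=10), consumes 2 rolls
Frame 2 starts at roll index 2: roll=10 (strike), consumes 1 roll
Frame 3 starts at roll index 3: rolls=5,1 (sum=6), consumes 2 rolls
Frame 4 starts at roll index 5: rolls=7,1 (sum=8), consumes 2 rolls
Frame 5 starts at roll index 7: rolls=9,1 (sum=10), consumes 2 rolls
Frame 6 starts at roll index 9: rolls=4,0 (sum=4), consumes 2 rolls
Frame 7 starts at roll index 11: rolls=6,1 (sum=7), consumes 2 rolls
Frame 8 starts at roll index 13: rolls=9,0 (sum=9), consumes 2 rolls
Frame 9 starts at roll index 15: rolls=3,6 (sum=9), consumes 2 rolls
Frame 10 starts at roll index 17: 3 remaining rolls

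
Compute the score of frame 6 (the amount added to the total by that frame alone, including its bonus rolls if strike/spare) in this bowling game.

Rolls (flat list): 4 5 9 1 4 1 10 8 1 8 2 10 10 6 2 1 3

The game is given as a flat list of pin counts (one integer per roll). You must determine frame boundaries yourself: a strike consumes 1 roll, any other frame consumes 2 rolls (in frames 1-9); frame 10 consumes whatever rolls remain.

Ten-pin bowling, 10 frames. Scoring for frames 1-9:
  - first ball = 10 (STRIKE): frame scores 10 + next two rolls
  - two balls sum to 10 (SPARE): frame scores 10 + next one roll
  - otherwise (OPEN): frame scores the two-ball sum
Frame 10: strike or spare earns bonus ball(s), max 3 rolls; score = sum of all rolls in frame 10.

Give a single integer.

Answer: 20

Derivation:
Frame 1: OPEN (4+5=9). Cumulative: 9
Frame 2: SPARE (9+1=10). 10 + next roll (4) = 14. Cumulative: 23
Frame 3: OPEN (4+1=5). Cumulative: 28
Frame 4: STRIKE. 10 + next two rolls (8+1) = 19. Cumulative: 47
Frame 5: OPEN (8+1=9). Cumulative: 56
Frame 6: SPARE (8+2=10). 10 + next roll (10) = 20. Cumulative: 76
Frame 7: STRIKE. 10 + next two rolls (10+6) = 26. Cumulative: 102
Frame 8: STRIKE. 10 + next two rolls (6+2) = 18. Cumulative: 120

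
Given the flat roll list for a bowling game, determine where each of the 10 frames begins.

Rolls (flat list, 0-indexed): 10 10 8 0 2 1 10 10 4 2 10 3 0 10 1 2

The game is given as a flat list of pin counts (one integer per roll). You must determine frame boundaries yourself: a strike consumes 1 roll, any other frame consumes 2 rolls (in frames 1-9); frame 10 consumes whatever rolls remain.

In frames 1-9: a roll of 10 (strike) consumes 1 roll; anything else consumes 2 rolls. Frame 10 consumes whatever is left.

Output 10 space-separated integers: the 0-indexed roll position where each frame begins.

Frame 1 starts at roll index 0: roll=10 (strike), consumes 1 roll
Frame 2 starts at roll index 1: roll=10 (strike), consumes 1 roll
Frame 3 starts at roll index 2: rolls=8,0 (sum=8), consumes 2 rolls
Frame 4 starts at roll index 4: rolls=2,1 (sum=3), consumes 2 rolls
Frame 5 starts at roll index 6: roll=10 (strike), consumes 1 roll
Frame 6 starts at roll index 7: roll=10 (strike), consumes 1 roll
Frame 7 starts at roll index 8: rolls=4,2 (sum=6), consumes 2 rolls
Frame 8 starts at roll index 10: roll=10 (strike), consumes 1 roll
Frame 9 starts at roll index 11: rolls=3,0 (sum=3), consumes 2 rolls
Frame 10 starts at roll index 13: 3 remaining rolls

Answer: 0 1 2 4 6 7 8 10 11 13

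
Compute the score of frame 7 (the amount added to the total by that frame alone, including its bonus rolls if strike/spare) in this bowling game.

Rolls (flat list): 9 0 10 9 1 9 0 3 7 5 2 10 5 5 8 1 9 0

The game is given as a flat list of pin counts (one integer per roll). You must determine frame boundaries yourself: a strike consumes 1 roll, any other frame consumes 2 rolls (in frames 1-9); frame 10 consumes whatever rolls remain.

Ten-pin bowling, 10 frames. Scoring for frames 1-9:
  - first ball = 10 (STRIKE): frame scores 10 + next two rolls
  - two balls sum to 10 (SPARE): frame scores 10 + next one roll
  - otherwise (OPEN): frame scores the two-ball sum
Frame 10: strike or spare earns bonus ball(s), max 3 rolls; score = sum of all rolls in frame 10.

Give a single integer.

Frame 1: OPEN (9+0=9). Cumulative: 9
Frame 2: STRIKE. 10 + next two rolls (9+1) = 20. Cumulative: 29
Frame 3: SPARE (9+1=10). 10 + next roll (9) = 19. Cumulative: 48
Frame 4: OPEN (9+0=9). Cumulative: 57
Frame 5: SPARE (3+7=10). 10 + next roll (5) = 15. Cumulative: 72
Frame 6: OPEN (5+2=7). Cumulative: 79
Frame 7: STRIKE. 10 + next two rolls (5+5) = 20. Cumulative: 99
Frame 8: SPARE (5+5=10). 10 + next roll (8) = 18. Cumulative: 117
Frame 9: OPEN (8+1=9). Cumulative: 126

Answer: 20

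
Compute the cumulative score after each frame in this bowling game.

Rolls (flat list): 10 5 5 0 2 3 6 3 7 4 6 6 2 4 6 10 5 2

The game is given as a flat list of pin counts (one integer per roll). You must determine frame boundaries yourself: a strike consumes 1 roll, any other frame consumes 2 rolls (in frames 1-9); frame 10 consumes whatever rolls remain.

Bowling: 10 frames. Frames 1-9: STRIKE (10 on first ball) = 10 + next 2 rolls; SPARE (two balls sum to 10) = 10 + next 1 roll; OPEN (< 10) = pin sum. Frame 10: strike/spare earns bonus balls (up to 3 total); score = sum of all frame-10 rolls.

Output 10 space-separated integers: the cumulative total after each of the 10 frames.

Answer: 20 30 32 41 55 71 79 99 116 123

Derivation:
Frame 1: STRIKE. 10 + next two rolls (5+5) = 20. Cumulative: 20
Frame 2: SPARE (5+5=10). 10 + next roll (0) = 10. Cumulative: 30
Frame 3: OPEN (0+2=2). Cumulative: 32
Frame 4: OPEN (3+6=9). Cumulative: 41
Frame 5: SPARE (3+7=10). 10 + next roll (4) = 14. Cumulative: 55
Frame 6: SPARE (4+6=10). 10 + next roll (6) = 16. Cumulative: 71
Frame 7: OPEN (6+2=8). Cumulative: 79
Frame 8: SPARE (4+6=10). 10 + next roll (10) = 20. Cumulative: 99
Frame 9: STRIKE. 10 + next two rolls (5+2) = 17. Cumulative: 116
Frame 10: OPEN. Sum of all frame-10 rolls (5+2) = 7. Cumulative: 123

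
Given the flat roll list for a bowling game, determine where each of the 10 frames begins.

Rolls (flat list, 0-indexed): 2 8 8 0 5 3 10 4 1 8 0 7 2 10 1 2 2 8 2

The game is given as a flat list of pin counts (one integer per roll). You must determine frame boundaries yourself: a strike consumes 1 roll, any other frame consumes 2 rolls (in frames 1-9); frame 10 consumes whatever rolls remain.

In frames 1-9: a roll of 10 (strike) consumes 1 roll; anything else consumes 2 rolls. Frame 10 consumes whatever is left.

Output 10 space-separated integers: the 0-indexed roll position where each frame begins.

Answer: 0 2 4 6 7 9 11 13 14 16

Derivation:
Frame 1 starts at roll index 0: rolls=2,8 (sum=10), consumes 2 rolls
Frame 2 starts at roll index 2: rolls=8,0 (sum=8), consumes 2 rolls
Frame 3 starts at roll index 4: rolls=5,3 (sum=8), consumes 2 rolls
Frame 4 starts at roll index 6: roll=10 (strike), consumes 1 roll
Frame 5 starts at roll index 7: rolls=4,1 (sum=5), consumes 2 rolls
Frame 6 starts at roll index 9: rolls=8,0 (sum=8), consumes 2 rolls
Frame 7 starts at roll index 11: rolls=7,2 (sum=9), consumes 2 rolls
Frame 8 starts at roll index 13: roll=10 (strike), consumes 1 roll
Frame 9 starts at roll index 14: rolls=1,2 (sum=3), consumes 2 rolls
Frame 10 starts at roll index 16: 3 remaining rolls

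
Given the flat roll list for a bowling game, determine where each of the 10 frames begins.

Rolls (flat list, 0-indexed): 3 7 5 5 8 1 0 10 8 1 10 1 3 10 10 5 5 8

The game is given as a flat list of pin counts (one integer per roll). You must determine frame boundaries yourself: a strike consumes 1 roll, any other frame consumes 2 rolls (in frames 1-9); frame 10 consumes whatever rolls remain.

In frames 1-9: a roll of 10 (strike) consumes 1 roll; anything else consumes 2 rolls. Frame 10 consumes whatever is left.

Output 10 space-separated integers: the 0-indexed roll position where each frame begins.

Frame 1 starts at roll index 0: rolls=3,7 (sum=10), consumes 2 rolls
Frame 2 starts at roll index 2: rolls=5,5 (sum=10), consumes 2 rolls
Frame 3 starts at roll index 4: rolls=8,1 (sum=9), consumes 2 rolls
Frame 4 starts at roll index 6: rolls=0,10 (sum=10), consumes 2 rolls
Frame 5 starts at roll index 8: rolls=8,1 (sum=9), consumes 2 rolls
Frame 6 starts at roll index 10: roll=10 (strike), consumes 1 roll
Frame 7 starts at roll index 11: rolls=1,3 (sum=4), consumes 2 rolls
Frame 8 starts at roll index 13: roll=10 (strike), consumes 1 roll
Frame 9 starts at roll index 14: roll=10 (strike), consumes 1 roll
Frame 10 starts at roll index 15: 3 remaining rolls

Answer: 0 2 4 6 8 10 11 13 14 15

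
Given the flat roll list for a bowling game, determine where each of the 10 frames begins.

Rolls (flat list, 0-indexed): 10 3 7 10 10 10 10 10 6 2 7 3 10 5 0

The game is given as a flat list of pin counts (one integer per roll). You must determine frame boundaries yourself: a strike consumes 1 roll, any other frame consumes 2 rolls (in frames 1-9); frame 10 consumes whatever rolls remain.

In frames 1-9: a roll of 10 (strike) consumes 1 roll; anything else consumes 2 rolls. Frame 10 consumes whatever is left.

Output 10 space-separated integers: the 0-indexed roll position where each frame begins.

Answer: 0 1 3 4 5 6 7 8 10 12

Derivation:
Frame 1 starts at roll index 0: roll=10 (strike), consumes 1 roll
Frame 2 starts at roll index 1: rolls=3,7 (sum=10), consumes 2 rolls
Frame 3 starts at roll index 3: roll=10 (strike), consumes 1 roll
Frame 4 starts at roll index 4: roll=10 (strike), consumes 1 roll
Frame 5 starts at roll index 5: roll=10 (strike), consumes 1 roll
Frame 6 starts at roll index 6: roll=10 (strike), consumes 1 roll
Frame 7 starts at roll index 7: roll=10 (strike), consumes 1 roll
Frame 8 starts at roll index 8: rolls=6,2 (sum=8), consumes 2 rolls
Frame 9 starts at roll index 10: rolls=7,3 (sum=10), consumes 2 rolls
Frame 10 starts at roll index 12: 3 remaining rolls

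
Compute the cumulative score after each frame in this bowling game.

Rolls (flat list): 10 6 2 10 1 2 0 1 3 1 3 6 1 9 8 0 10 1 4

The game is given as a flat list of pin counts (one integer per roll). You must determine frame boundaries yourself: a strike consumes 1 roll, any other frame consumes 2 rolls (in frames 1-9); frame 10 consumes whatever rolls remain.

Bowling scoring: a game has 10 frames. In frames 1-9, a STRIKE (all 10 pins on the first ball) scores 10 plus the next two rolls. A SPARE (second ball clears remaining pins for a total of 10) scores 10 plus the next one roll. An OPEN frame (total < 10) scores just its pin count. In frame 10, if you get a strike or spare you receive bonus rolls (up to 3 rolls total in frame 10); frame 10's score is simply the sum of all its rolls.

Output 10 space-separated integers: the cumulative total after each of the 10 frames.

Answer: 18 26 39 42 43 47 56 74 82 97

Derivation:
Frame 1: STRIKE. 10 + next two rolls (6+2) = 18. Cumulative: 18
Frame 2: OPEN (6+2=8). Cumulative: 26
Frame 3: STRIKE. 10 + next two rolls (1+2) = 13. Cumulative: 39
Frame 4: OPEN (1+2=3). Cumulative: 42
Frame 5: OPEN (0+1=1). Cumulative: 43
Frame 6: OPEN (3+1=4). Cumulative: 47
Frame 7: OPEN (3+6=9). Cumulative: 56
Frame 8: SPARE (1+9=10). 10 + next roll (8) = 18. Cumulative: 74
Frame 9: OPEN (8+0=8). Cumulative: 82
Frame 10: STRIKE. Sum of all frame-10 rolls (10+1+4) = 15. Cumulative: 97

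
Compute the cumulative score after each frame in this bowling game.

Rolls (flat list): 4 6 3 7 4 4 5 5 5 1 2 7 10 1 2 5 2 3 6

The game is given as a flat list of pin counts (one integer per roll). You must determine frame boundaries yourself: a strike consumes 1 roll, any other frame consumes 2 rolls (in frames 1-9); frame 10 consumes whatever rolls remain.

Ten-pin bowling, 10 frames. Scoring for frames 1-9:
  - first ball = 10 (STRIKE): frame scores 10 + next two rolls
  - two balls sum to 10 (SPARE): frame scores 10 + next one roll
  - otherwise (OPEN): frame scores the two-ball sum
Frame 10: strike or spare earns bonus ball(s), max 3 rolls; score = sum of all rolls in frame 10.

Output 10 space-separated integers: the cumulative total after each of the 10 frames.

Answer: 13 27 35 50 56 65 78 81 88 97

Derivation:
Frame 1: SPARE (4+6=10). 10 + next roll (3) = 13. Cumulative: 13
Frame 2: SPARE (3+7=10). 10 + next roll (4) = 14. Cumulative: 27
Frame 3: OPEN (4+4=8). Cumulative: 35
Frame 4: SPARE (5+5=10). 10 + next roll (5) = 15. Cumulative: 50
Frame 5: OPEN (5+1=6). Cumulative: 56
Frame 6: OPEN (2+7=9). Cumulative: 65
Frame 7: STRIKE. 10 + next two rolls (1+2) = 13. Cumulative: 78
Frame 8: OPEN (1+2=3). Cumulative: 81
Frame 9: OPEN (5+2=7). Cumulative: 88
Frame 10: OPEN. Sum of all frame-10 rolls (3+6) = 9. Cumulative: 97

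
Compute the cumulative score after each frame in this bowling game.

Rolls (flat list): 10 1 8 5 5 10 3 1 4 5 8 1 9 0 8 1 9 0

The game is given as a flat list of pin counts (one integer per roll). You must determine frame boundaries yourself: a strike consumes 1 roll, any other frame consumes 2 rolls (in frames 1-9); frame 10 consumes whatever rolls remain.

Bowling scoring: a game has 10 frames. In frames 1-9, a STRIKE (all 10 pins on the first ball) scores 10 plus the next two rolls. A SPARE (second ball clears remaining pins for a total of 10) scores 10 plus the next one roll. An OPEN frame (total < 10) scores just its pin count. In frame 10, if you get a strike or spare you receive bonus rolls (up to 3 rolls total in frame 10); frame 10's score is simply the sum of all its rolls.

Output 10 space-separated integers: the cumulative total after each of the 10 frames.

Answer: 19 28 48 62 66 75 84 93 102 111

Derivation:
Frame 1: STRIKE. 10 + next two rolls (1+8) = 19. Cumulative: 19
Frame 2: OPEN (1+8=9). Cumulative: 28
Frame 3: SPARE (5+5=10). 10 + next roll (10) = 20. Cumulative: 48
Frame 4: STRIKE. 10 + next two rolls (3+1) = 14. Cumulative: 62
Frame 5: OPEN (3+1=4). Cumulative: 66
Frame 6: OPEN (4+5=9). Cumulative: 75
Frame 7: OPEN (8+1=9). Cumulative: 84
Frame 8: OPEN (9+0=9). Cumulative: 93
Frame 9: OPEN (8+1=9). Cumulative: 102
Frame 10: OPEN. Sum of all frame-10 rolls (9+0) = 9. Cumulative: 111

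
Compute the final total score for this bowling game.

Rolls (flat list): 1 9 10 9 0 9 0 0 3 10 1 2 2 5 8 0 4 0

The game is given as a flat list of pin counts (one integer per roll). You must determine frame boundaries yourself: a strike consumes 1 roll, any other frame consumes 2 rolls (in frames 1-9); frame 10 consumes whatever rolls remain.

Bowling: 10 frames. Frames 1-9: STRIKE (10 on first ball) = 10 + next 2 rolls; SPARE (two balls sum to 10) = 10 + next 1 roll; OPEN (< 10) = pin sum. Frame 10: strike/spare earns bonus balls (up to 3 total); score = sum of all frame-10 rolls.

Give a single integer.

Frame 1: SPARE (1+9=10). 10 + next roll (10) = 20. Cumulative: 20
Frame 2: STRIKE. 10 + next two rolls (9+0) = 19. Cumulative: 39
Frame 3: OPEN (9+0=9). Cumulative: 48
Frame 4: OPEN (9+0=9). Cumulative: 57
Frame 5: OPEN (0+3=3). Cumulative: 60
Frame 6: STRIKE. 10 + next two rolls (1+2) = 13. Cumulative: 73
Frame 7: OPEN (1+2=3). Cumulative: 76
Frame 8: OPEN (2+5=7). Cumulative: 83
Frame 9: OPEN (8+0=8). Cumulative: 91
Frame 10: OPEN. Sum of all frame-10 rolls (4+0) = 4. Cumulative: 95

Answer: 95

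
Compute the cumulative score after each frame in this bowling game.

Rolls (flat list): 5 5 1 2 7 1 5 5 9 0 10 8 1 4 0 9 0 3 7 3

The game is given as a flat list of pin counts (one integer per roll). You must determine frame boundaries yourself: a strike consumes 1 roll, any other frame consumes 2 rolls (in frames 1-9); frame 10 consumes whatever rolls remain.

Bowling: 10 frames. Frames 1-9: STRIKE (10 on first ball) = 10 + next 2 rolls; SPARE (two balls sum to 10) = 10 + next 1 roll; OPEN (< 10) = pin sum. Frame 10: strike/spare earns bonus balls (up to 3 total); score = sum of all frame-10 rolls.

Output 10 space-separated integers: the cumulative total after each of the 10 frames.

Answer: 11 14 22 41 50 69 78 82 91 104

Derivation:
Frame 1: SPARE (5+5=10). 10 + next roll (1) = 11. Cumulative: 11
Frame 2: OPEN (1+2=3). Cumulative: 14
Frame 3: OPEN (7+1=8). Cumulative: 22
Frame 4: SPARE (5+5=10). 10 + next roll (9) = 19. Cumulative: 41
Frame 5: OPEN (9+0=9). Cumulative: 50
Frame 6: STRIKE. 10 + next two rolls (8+1) = 19. Cumulative: 69
Frame 7: OPEN (8+1=9). Cumulative: 78
Frame 8: OPEN (4+0=4). Cumulative: 82
Frame 9: OPEN (9+0=9). Cumulative: 91
Frame 10: SPARE. Sum of all frame-10 rolls (3+7+3) = 13. Cumulative: 104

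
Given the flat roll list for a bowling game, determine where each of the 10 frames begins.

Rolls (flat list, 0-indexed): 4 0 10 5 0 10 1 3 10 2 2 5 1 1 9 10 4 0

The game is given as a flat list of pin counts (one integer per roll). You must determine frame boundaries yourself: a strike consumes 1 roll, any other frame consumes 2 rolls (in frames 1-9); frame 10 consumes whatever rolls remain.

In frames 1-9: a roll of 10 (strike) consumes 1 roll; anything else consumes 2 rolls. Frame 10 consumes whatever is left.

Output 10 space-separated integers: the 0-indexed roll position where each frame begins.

Frame 1 starts at roll index 0: rolls=4,0 (sum=4), consumes 2 rolls
Frame 2 starts at roll index 2: roll=10 (strike), consumes 1 roll
Frame 3 starts at roll index 3: rolls=5,0 (sum=5), consumes 2 rolls
Frame 4 starts at roll index 5: roll=10 (strike), consumes 1 roll
Frame 5 starts at roll index 6: rolls=1,3 (sum=4), consumes 2 rolls
Frame 6 starts at roll index 8: roll=10 (strike), consumes 1 roll
Frame 7 starts at roll index 9: rolls=2,2 (sum=4), consumes 2 rolls
Frame 8 starts at roll index 11: rolls=5,1 (sum=6), consumes 2 rolls
Frame 9 starts at roll index 13: rolls=1,9 (sum=10), consumes 2 rolls
Frame 10 starts at roll index 15: 3 remaining rolls

Answer: 0 2 3 5 6 8 9 11 13 15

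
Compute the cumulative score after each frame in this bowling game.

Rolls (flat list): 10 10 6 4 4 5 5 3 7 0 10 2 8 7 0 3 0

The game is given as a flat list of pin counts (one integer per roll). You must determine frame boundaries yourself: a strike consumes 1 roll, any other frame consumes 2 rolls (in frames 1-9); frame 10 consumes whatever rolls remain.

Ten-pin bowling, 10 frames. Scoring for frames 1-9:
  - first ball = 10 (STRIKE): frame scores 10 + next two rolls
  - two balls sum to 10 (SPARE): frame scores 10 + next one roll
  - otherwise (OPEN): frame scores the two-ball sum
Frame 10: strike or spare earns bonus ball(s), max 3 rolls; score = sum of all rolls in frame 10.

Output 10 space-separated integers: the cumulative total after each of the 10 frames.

Frame 1: STRIKE. 10 + next two rolls (10+6) = 26. Cumulative: 26
Frame 2: STRIKE. 10 + next two rolls (6+4) = 20. Cumulative: 46
Frame 3: SPARE (6+4=10). 10 + next roll (4) = 14. Cumulative: 60
Frame 4: OPEN (4+5=9). Cumulative: 69
Frame 5: OPEN (5+3=8). Cumulative: 77
Frame 6: OPEN (7+0=7). Cumulative: 84
Frame 7: STRIKE. 10 + next two rolls (2+8) = 20. Cumulative: 104
Frame 8: SPARE (2+8=10). 10 + next roll (7) = 17. Cumulative: 121
Frame 9: OPEN (7+0=7). Cumulative: 128
Frame 10: OPEN. Sum of all frame-10 rolls (3+0) = 3. Cumulative: 131

Answer: 26 46 60 69 77 84 104 121 128 131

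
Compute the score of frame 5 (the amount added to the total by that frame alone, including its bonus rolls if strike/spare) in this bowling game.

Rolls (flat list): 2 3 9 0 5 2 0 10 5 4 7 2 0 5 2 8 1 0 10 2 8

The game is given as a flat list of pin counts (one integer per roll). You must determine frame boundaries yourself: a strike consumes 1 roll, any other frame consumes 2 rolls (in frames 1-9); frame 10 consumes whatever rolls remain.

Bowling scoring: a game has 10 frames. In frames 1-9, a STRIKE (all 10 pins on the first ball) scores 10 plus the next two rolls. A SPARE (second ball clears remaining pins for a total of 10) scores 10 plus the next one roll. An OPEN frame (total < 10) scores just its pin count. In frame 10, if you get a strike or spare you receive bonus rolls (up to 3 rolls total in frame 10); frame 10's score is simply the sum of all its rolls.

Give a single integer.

Answer: 9

Derivation:
Frame 1: OPEN (2+3=5). Cumulative: 5
Frame 2: OPEN (9+0=9). Cumulative: 14
Frame 3: OPEN (5+2=7). Cumulative: 21
Frame 4: SPARE (0+10=10). 10 + next roll (5) = 15. Cumulative: 36
Frame 5: OPEN (5+4=9). Cumulative: 45
Frame 6: OPEN (7+2=9). Cumulative: 54
Frame 7: OPEN (0+5=5). Cumulative: 59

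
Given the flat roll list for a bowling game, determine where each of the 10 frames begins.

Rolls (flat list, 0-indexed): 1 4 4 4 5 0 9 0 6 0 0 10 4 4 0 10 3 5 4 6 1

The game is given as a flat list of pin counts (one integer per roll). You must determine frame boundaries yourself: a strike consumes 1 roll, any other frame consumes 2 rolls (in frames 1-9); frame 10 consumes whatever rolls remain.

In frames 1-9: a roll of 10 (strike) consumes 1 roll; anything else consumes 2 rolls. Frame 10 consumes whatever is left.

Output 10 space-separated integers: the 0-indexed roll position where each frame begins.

Frame 1 starts at roll index 0: rolls=1,4 (sum=5), consumes 2 rolls
Frame 2 starts at roll index 2: rolls=4,4 (sum=8), consumes 2 rolls
Frame 3 starts at roll index 4: rolls=5,0 (sum=5), consumes 2 rolls
Frame 4 starts at roll index 6: rolls=9,0 (sum=9), consumes 2 rolls
Frame 5 starts at roll index 8: rolls=6,0 (sum=6), consumes 2 rolls
Frame 6 starts at roll index 10: rolls=0,10 (sum=10), consumes 2 rolls
Frame 7 starts at roll index 12: rolls=4,4 (sum=8), consumes 2 rolls
Frame 8 starts at roll index 14: rolls=0,10 (sum=10), consumes 2 rolls
Frame 9 starts at roll index 16: rolls=3,5 (sum=8), consumes 2 rolls
Frame 10 starts at roll index 18: 3 remaining rolls

Answer: 0 2 4 6 8 10 12 14 16 18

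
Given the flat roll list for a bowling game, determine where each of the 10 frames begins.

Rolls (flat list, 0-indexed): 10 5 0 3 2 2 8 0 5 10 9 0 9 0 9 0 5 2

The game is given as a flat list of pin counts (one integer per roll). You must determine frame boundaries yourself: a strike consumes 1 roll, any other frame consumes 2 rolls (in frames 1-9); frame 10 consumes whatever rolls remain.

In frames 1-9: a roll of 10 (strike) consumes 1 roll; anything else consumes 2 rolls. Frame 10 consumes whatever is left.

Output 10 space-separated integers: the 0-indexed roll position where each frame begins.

Answer: 0 1 3 5 7 9 10 12 14 16

Derivation:
Frame 1 starts at roll index 0: roll=10 (strike), consumes 1 roll
Frame 2 starts at roll index 1: rolls=5,0 (sum=5), consumes 2 rolls
Frame 3 starts at roll index 3: rolls=3,2 (sum=5), consumes 2 rolls
Frame 4 starts at roll index 5: rolls=2,8 (sum=10), consumes 2 rolls
Frame 5 starts at roll index 7: rolls=0,5 (sum=5), consumes 2 rolls
Frame 6 starts at roll index 9: roll=10 (strike), consumes 1 roll
Frame 7 starts at roll index 10: rolls=9,0 (sum=9), consumes 2 rolls
Frame 8 starts at roll index 12: rolls=9,0 (sum=9), consumes 2 rolls
Frame 9 starts at roll index 14: rolls=9,0 (sum=9), consumes 2 rolls
Frame 10 starts at roll index 16: 2 remaining rolls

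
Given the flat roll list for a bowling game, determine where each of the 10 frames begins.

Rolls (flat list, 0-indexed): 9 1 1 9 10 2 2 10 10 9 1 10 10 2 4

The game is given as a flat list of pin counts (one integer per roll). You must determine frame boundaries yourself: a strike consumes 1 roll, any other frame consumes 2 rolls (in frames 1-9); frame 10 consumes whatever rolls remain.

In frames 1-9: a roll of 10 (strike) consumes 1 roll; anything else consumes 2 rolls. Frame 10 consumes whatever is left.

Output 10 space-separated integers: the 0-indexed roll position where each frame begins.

Frame 1 starts at roll index 0: rolls=9,1 (sum=10), consumes 2 rolls
Frame 2 starts at roll index 2: rolls=1,9 (sum=10), consumes 2 rolls
Frame 3 starts at roll index 4: roll=10 (strike), consumes 1 roll
Frame 4 starts at roll index 5: rolls=2,2 (sum=4), consumes 2 rolls
Frame 5 starts at roll index 7: roll=10 (strike), consumes 1 roll
Frame 6 starts at roll index 8: roll=10 (strike), consumes 1 roll
Frame 7 starts at roll index 9: rolls=9,1 (sum=10), consumes 2 rolls
Frame 8 starts at roll index 11: roll=10 (strike), consumes 1 roll
Frame 9 starts at roll index 12: roll=10 (strike), consumes 1 roll
Frame 10 starts at roll index 13: 2 remaining rolls

Answer: 0 2 4 5 7 8 9 11 12 13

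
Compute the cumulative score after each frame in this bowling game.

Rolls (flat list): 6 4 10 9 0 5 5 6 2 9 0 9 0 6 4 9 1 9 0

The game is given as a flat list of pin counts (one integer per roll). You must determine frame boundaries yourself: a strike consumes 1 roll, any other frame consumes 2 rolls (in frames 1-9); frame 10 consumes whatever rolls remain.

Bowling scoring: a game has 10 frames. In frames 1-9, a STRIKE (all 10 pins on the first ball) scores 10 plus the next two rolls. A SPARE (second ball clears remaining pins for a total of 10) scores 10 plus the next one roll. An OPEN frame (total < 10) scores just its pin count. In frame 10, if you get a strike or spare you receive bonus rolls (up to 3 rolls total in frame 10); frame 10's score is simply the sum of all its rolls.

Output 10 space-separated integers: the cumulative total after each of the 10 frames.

Answer: 20 39 48 64 72 81 90 109 128 137

Derivation:
Frame 1: SPARE (6+4=10). 10 + next roll (10) = 20. Cumulative: 20
Frame 2: STRIKE. 10 + next two rolls (9+0) = 19. Cumulative: 39
Frame 3: OPEN (9+0=9). Cumulative: 48
Frame 4: SPARE (5+5=10). 10 + next roll (6) = 16. Cumulative: 64
Frame 5: OPEN (6+2=8). Cumulative: 72
Frame 6: OPEN (9+0=9). Cumulative: 81
Frame 7: OPEN (9+0=9). Cumulative: 90
Frame 8: SPARE (6+4=10). 10 + next roll (9) = 19. Cumulative: 109
Frame 9: SPARE (9+1=10). 10 + next roll (9) = 19. Cumulative: 128
Frame 10: OPEN. Sum of all frame-10 rolls (9+0) = 9. Cumulative: 137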